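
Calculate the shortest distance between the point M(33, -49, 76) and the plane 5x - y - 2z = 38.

4√30/5

d = |5·33 + (-1)·(-49) + (-2)·76 − 38| / √(25 + 1 + 4) = |24| / √30 = 4√30/5.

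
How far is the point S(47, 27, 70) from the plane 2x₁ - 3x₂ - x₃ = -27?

n = (2, -3, -1); n·P − (-27) = -30; |n| = √14; distance = 30/√14 = 15√14/7.

30/√14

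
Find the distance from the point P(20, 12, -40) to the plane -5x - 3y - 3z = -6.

n = (-5, -3, -3); n·P − (-6) = -10; |n| = √43; distance = 10/√43 = 10√43/43.

10√43/43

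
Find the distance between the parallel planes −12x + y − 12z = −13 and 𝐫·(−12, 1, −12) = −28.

With common normal n = (−12, 1, −12) (|n| = 17), the distance is |(-13) − (-28)|/|n| = 15/17.

15/17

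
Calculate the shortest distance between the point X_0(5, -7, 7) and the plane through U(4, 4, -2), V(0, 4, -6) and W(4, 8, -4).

UV = (-4, 0, -4) and UW = (0, 4, -2), so a normal is n = UV × UW = (16, -8, -16).
d = |16·5 + (-8)·(-7) + (-16)·7 − 64| / √(256 + 64 + 256) = |-40| / 24 = 5/3.

5/3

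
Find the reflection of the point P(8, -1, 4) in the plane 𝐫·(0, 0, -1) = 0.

(8, -1, -4)

n = (0, 0, -1), |n|² = 1, n·P − 0 = -4, so t = -4/1 = -4.
Foot F = P − (-4)·n = (8, -1, 0); the reflection is 2F − P = (8, -1, -4).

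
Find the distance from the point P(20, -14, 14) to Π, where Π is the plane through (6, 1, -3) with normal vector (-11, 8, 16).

2/21

The plane has equation n·(r − (6, 1, -3)) = 0, i.e. n·r = -106.
n = (-11, 8, 16); n·P − (-106) = -2; |n| = 21; distance = 2/21.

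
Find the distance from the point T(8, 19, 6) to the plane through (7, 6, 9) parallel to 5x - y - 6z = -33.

5√62/31

Parallel planes share the normal n = (5, -1, -6); since (7, 6, 9) lies on the plane, its equation is 5x - y - 6z = -25.
Then n·(8, 19, 6) - (-25) = 10.
|n| = √(25 + 1 + 36) = √62, so the distance is |10|/√62 = 10/√62.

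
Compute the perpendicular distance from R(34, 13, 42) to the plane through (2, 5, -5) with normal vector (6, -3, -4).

20√61/61

The plane has equation n·(r − (2, 5, -5)) = 0, i.e. n·r = 17.
Then n·(34, 13, 42) - 17 = -20.
|n| = √(36 + 9 + 16) = √61, so the distance is |-20|/√61 = 20/√61.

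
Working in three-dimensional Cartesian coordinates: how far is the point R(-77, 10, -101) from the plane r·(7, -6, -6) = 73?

d = |7·(-77) + (-6)·10 + (-6)·(-101) − 73| / √(49 + 36 + 36) = |-66| / 11 = 6.

6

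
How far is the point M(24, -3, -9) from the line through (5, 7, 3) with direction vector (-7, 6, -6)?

Direction vector d = (-7, 6, -6).
AP = (19, -10, -12); AP·d = -121, |AP|² = 605, |d|² = 121.
distance² = |AP|² − (AP·d)²/|d|² = 605 − 14641/121 = 484, so the distance is 22.

22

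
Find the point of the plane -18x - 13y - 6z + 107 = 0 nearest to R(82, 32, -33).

The perpendicular from R has direction n = (-18, -13, -6): r = (82, 32, -33) + μ(-18, -13, -6).
Substitute into the plane: n·(R + μn) = -107 gives -1694 + 529μ = -107, so μ = 3.
Foot = (82, 32, -33) + 3·(-18, -13, -6) = (28, -7, -51).

(28, -7, -51)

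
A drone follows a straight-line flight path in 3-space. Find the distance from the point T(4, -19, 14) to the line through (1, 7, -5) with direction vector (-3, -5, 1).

Direction vector d = (-3, -5, 1).
AP = (3, -26, 19), and AP × d = (69, -60, -93).
|AP × d|² = 17010 and |d|² = 35, so the distance is √(17010/35) = √486 = 9√6.

9√6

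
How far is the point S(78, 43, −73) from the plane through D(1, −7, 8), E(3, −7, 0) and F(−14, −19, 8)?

23√42/42

DE = (2, 0, −8) and DF = (−15, −12, 0), so a normal is n = DE × DF = (−96, 120, −24).
d = |(-96)·78 + 120·43 + (-24)·(-73) − (-1128)| / √(9216 + 14400 + 576) = |552| / (24√42) = 23/√42.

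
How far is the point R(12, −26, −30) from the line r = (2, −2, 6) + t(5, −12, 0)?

Direction vector d = (5, −12, 0).
AP = (10, −24, −36); AP·d = 338, |AP|² = 1972, |d|² = 169.
distance² = |AP|² − (AP·d)²/|d|² = 1972 − 114244/169 = 1296, so the distance is 36.

36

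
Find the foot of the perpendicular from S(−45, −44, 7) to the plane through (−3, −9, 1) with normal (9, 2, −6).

n = (9, 2, −6), |n|² = 121, and n·S − (-51) = -484.
t = -484/121 = -4, so the foot is S − t·n = (−45, −44, 7) − (-4)·(9, 2, −6) = (−9, −36, −17).

(-9, -36, -17)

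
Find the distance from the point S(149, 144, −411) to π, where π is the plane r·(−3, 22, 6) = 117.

6

Normal vector n = (−3, 22, 6), and n·(149, 144, −411) − 117 = 138.
|n| = √(9 + 484 + 36) = 23, so the distance is |138|/23 = 6.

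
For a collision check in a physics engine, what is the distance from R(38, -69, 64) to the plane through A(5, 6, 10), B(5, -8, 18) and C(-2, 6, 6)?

6

AB = (0, -14, 8) and AC = (-7, 0, -4), so a normal is n = AB × AC = (56, -56, -98).
Then n·(38, -69, 64) - (-1036) = 756.
|n| = √(3136 + 3136 + 9604) = 126, so the distance is |756|/126 = 6.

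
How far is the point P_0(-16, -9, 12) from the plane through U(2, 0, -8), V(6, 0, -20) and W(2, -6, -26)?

UV = (4, 0, -12) and UW = (0, -6, -18), so a normal is n = UV × UW = (-72, 72, -24).
Then n·(-16, -9, 12) - 48 = 168.
|n| = √(5184 + 5184 + 576) = 24√19, so the distance is |168|/(24√19) = 7/√19.

7/√19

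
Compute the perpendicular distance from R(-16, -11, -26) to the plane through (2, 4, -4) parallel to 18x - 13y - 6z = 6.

3/23

Parallel planes share the normal n = (18, -13, -6); since (2, 4, -4) lies on the plane, its equation is 18x - 13y - 6z = 8.
n = (18, -13, -6); n·P − 8 = 3; |n| = 23; distance = 3/23.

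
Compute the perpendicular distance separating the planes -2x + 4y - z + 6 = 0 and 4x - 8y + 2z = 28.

Divide the second equation by -2 to match normals: -2x + 4y - z = -14.
Both planes have normal n = (-2, 4, -1), |n| = √21. Any point on the first plane is at distance |(-14) − (-6)|/|n| = 8/√21 = 8√21/21 from the second.

8/√21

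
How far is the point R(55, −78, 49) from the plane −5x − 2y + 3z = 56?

Normal vector n = (−5, −2, 3), and n·(55, −78, 49) − 56 = −28.
|n| = √(25 + 4 + 9) = √38, so the distance is |-28|/√38 = 14√38/19.

14√38/19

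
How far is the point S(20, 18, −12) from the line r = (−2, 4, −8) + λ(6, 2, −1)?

2√10

Direction vector d = (6, 2, −1).
AP = (22, 14, −4); AP·d = 164, |AP|² = 696, |d|² = 41.
distance² = |AP|² − (AP·d)²/|d|² = 696 − 26896/41 = 40, so the distance is 2√10.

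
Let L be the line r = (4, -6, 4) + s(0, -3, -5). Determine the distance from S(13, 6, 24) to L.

Direction vector d = (0, -3, -5).
AP = (9, 12, 20), and AP × d = (0, 45, -27).
|AP × d|² = 2754 and |d|² = 34, so the distance is √(2754/34) = √81 = 9.

9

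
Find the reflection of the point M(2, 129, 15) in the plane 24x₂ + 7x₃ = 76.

(2, -111, -55)

n = (0, 24, 7), |n|² = 625, n·M − 76 = 3125, so t = 3125/625 = 5.
Foot F = M − 5·n = (2, 9, -20); the reflection is 2F − M = (2, -111, -55).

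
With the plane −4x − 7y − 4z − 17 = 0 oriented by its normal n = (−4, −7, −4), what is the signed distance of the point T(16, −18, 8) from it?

13/9

n·T − 17 = 13.
|n| = 9, so the signed distance is 13/9.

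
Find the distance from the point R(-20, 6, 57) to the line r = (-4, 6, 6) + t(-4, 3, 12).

Direction vector d = (-4, 3, 12).
AP = (-16, 0, 51), and AP × d = (-153, -12, -48).
|AP × d|² = 25857 and |d|² = 169, so the distance is √(25857/169) = √153 = 3√17.

3√17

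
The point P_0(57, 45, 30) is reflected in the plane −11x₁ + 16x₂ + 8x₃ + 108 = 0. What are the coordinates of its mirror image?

With n = (−11, 16, 8), the signed offset is (n·P_0 − (-108))/|n|² = 441/441 = 1.
P_0' = P_0 − 2t·n = (57, 45, 30) − 2·(−11, 16, 8) = (79, 13, 14).

(79, 13, 14)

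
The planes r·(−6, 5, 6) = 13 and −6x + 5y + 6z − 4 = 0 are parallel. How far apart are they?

9/√97

With common normal n = (−6, 5, 6) (|n| = √97), the distance is |13 − 4|/|n| = 9/√97.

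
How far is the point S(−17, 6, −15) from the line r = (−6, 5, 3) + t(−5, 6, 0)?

Direction vector d = (−5, 6, 0).
AP = (−11, 1, −18), and AP × d = (108, 90, −61).
|AP × d|² = 23485 and |d|² = 61, so the distance is √(23485/61) = √385.

√385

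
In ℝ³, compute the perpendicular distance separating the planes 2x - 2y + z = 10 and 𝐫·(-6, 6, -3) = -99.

23/3

Divide the second equation by -3 to match normals: 2x - 2y + z = 33.
With common normal n = (2, -2, 1) (|n| = 3), the distance is |10 − 33|/|n| = 23/3.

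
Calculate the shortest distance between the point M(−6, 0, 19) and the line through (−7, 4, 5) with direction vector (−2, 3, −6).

√17

Direction vector d = (−2, 3, −6).
AP = (1, −4, 14), and AP × d = (−18, −22, −5).
|AP × d|² = 833 and |d|² = 49, so the distance is √(833/49) = √17.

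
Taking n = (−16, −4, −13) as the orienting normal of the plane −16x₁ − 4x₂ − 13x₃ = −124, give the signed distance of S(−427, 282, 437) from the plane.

7

n·S − (-124) = 147.
|n| = 21, so the signed distance is 147/21 = 7.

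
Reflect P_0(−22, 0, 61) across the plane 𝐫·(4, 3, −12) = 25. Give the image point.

n = (4, 3, −12), |n|² = 169, n·P_0 − 25 = -845, so t = -845/169 = -5.
Foot F = P_0 − (-5)·n = (−2, 15, 1); the reflection is 2F − P_0 = (18, 30, −59).

(18, 30, -59)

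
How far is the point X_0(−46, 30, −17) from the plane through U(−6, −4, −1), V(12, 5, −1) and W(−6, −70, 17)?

UV = (18, 9, 0) and UW = (0, −66, 18), so a normal is n = UV × UW = (162, −324, −1188).
Then n·(−46, 30, −17) − 1512 = 1512.
|n| = √(26244 + 104976 + 1411344) = 1242, so the distance is |1512|/1242 = 28/23.

28/23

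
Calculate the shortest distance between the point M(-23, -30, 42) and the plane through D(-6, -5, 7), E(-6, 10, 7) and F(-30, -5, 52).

25/17

DE = (0, 15, 0) and DF = (-24, 0, 45), so a normal is n = DE × DF = (675, 0, 360).
Then n·(-23, -30, 42) - (-1530) = 1125.
|n| = √(455625 + 0 + 129600) = 765, so the distance is |1125|/765 = 25/17.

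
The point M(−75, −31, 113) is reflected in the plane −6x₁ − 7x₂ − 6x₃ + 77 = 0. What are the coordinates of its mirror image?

(-753/11, -257/11, 1315/11)

n = (−6, −7, −6), |n|² = 121, n·M − (-77) = 66, so t = 66/121 = 6/11.
Foot F = M − (6/11)·n = (−789/11, −299/11, 1279/11); the reflection is 2F − M = (−753/11, −257/11, 1315/11).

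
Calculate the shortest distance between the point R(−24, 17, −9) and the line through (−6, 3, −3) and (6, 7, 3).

A direction vector is d = (12, 4, 6).
AP = (−18, 14, −6); AP·d = -196, |AP|² = 556, |d|² = 196.
distance² = |AP|² − (AP·d)²/|d|² = 556 − 38416/196 = 360, so the distance is 6√10.

6√10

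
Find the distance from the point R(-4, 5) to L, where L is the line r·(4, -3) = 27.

The normal to the line is n = (4, -3) with |n| = 5.
|n·R − 27| = |-31 − 27| = 58, so the distance is 58/5.

58/5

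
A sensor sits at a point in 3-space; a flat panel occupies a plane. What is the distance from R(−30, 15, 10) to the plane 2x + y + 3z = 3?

d = |2·(-30) + 1·15 + 3·10 − 3| / √(4 + 1 + 9) = |-18| / √14 = 18/√14.

9√14/7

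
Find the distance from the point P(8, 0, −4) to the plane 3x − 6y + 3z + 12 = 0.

4√6/3

n = (3, −6, 3); n·P − (-12) = 24; |n| = 3√6; distance = 24/(3√6) = 4√6/3.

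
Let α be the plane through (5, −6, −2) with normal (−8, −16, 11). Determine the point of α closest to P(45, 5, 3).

(37, -11, 14)

The perpendicular from P has direction n = (−8, −16, 11): r = (45, 5, 3) + t(−8, −16, 11).
Substitute into the plane: n·(P + tn) = 34 gives -407 + 441t = 34, so t = 1.
Foot = (45, 5, 3) + 1·(−8, −16, 11) = (37, −11, 14).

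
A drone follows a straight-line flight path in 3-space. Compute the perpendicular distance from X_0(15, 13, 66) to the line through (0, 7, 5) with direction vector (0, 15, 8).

Direction vector d = (0, 15, 8).
AP = (15, 6, 61); AP·d = 578, |AP|² = 3982, |d|² = 289.
distance² = |AP|² − (AP·d)²/|d|² = 3982 − 334084/289 = 2826, so the distance is 3√314.

3√314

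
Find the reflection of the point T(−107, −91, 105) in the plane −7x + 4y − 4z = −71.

(-907/9, -851/9, 977/9)

With n = (−7, 4, −4), the signed offset is (n·T − (-71))/|n|² = 36/81 = 4/9.
T' = T − 2t·n = (−107, −91, 105) − (8/9)·(−7, 4, −4) = (−907/9, −851/9, 977/9).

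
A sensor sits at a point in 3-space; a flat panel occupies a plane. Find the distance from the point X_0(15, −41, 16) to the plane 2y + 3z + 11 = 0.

23/√13

n = (0, 2, 3); n·P − (-11) = -23; |n| = √13; distance = 23/√13 = 23√13/13.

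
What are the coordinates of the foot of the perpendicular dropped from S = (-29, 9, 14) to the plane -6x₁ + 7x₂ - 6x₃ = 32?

(-23, 2, 20)

The perpendicular from S has direction n = (-6, 7, -6): r = (-29, 9, 14) + λ(-6, 7, -6).
Substitute into the plane: n·(S + λn) = 32 gives 153 + 121λ = 32, so λ = -1.
Foot = (-29, 9, 14) + (-1)·(-6, 7, -6) = (-23, 2, 20).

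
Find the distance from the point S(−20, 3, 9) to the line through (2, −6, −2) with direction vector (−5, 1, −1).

√254

Direction vector d = (−5, 1, −1).
AP = (−22, 9, 11), and AP × d = (−20, −77, 23).
|AP × d|² = 6858 and |d|² = 27, so the distance is √(6858/27) = √254.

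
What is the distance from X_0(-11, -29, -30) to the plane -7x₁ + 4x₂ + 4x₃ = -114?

n = (-7, 4, 4); n·P − (-114) = -45; |n| = 9; distance = 45/9 = 5.

5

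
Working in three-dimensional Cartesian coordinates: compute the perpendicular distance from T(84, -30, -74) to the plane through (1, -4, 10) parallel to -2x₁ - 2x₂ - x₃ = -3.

10

Parallel planes share the normal n = (-2, -2, -1); since (1, -4, 10) lies on the plane, its equation is -2x₁ - 2x₂ - x₃ = -4.
Then n·(84, -30, -74) - (-4) = -30.
|n| = √(4 + 4 + 1) = 3, so the distance is |-30|/3 = 10.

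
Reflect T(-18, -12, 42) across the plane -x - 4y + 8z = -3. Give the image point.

(-8, 28, -38)

n = (-1, -4, 8), |n|² = 81, n·T − (-3) = 405, so t = 405/81 = 5.
Foot F = T − 5·n = (-13, 8, 2); the reflection is 2F − T = (-8, 28, -38).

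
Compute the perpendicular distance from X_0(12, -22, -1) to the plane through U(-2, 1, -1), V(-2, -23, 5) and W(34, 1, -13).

1

UV = (0, -24, 6) and UW = (36, 0, -12), so a normal is n = UV × UW = (288, 216, 864).
Then n·(12, -22, -1) - (-1224) = -936.
|n| = √(82944 + 46656 + 746496) = 936, so the distance is |-936|/936 = 1.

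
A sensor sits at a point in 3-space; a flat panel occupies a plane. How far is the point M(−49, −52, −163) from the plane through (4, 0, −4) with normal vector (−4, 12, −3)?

5

The plane has equation n·(r − (4, 0, −4)) = 0, i.e. n·r = -4.
d = |(-4)·(-49) + 12·(-52) + (-3)·(-163) − (-4)| / √(16 + 144 + 9) = |65| / 13 = 5.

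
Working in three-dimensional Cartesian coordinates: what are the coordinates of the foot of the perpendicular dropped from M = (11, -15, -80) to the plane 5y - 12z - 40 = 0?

n = (0, 5, -12), |n|² = 169, and n·M − 40 = 845.
t = 845/169 = 5, so the foot is M − t·n = (11, -15, -80) − 5·(0, 5, -12) = (11, -40, -20).

(11, -40, -20)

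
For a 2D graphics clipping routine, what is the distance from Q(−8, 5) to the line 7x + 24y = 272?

The normal to the line is n = (7, 24) with |n| = 25.
|n·Q − 272| = |64 − 272| = 208, so the distance is 208/25.

208/25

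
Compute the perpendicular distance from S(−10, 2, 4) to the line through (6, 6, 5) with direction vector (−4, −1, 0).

1

Direction vector d = (−4, −1, 0).
AP = (−16, −4, −1), and AP × d = (−1, 4, 0).
|AP × d|² = 17 and |d|² = 17, so the distance is √(17/17) = √1 = 1.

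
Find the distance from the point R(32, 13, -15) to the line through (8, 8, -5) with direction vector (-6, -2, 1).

Direction vector d = (-6, -2, 1).
AP = (24, 5, -10); AP·d = -164, |AP|² = 701, |d|² = 41.
distance² = |AP|² − (AP·d)²/|d|² = 701 − 26896/41 = 45, so the distance is 3√5.

3√5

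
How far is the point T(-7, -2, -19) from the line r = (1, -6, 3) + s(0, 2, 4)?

Direction vector d = (0, 2, 4).
AP = (-8, 4, -22), and AP × d = (60, 32, -16).
|AP × d|² = 4880 and |d|² = 20, so the distance is √(4880/20) = √244 = 2√61.

2√61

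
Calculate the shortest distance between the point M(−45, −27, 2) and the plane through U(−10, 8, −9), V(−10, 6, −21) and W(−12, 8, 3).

UV = (0, −2, −12) and UW = (−2, 0, 12), so a normal is n = UV × UW = (−24, 24, −4).
d = |(-24)·(-45) + 24·(-27) + (-4)·2 − 468| / √(576 + 576 + 16) = |-44| / (4√73) = 11/√73.

11√73/73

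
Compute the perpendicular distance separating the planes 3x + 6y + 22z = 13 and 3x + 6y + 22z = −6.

Both planes have normal n = (3, 6, 22), |n| = 23. Any point on the first plane is at distance |(-6) − 13|/|n| = 19/23 from the second.

19/23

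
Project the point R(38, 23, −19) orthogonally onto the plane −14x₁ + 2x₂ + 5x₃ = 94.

(-4, 29, -4)

n = (−14, 2, 5), |n|² = 225, and n·R − 94 = -675.
t = -675/225 = -3, so the foot is R − t·n = (38, 23, −19) − (-3)·(−14, 2, 5) = (−4, 29, −4).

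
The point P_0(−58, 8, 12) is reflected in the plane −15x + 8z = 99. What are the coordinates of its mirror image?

(32, 8, -36)

n = (−15, 0, 8), |n|² = 289, n·P_0 − 99 = 867, so t = 867/289 = 3.
Foot F = P_0 − 3·n = (−13, 8, −12); the reflection is 2F − P_0 = (32, 8, −36).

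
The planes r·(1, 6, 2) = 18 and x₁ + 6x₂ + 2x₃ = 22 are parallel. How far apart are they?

With common normal n = (1, 6, 2) (|n| = √41), the distance is |18 − 22|/|n| = 4/√41 = 4√41/41.

4√41/41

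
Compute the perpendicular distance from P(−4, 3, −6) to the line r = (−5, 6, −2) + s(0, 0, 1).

Direction vector d = (0, 0, 1).
AP = (1, −3, −4); AP·d = -4, |AP|² = 26, |d|² = 1.
distance² = |AP|² − (AP·d)²/|d|² = 26 − 16/1 = 10, so the distance is √10.

√10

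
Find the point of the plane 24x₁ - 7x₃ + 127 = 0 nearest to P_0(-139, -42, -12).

(-19, -42, -47)

n = (24, 0, -7), |n|² = 625, and n·P_0 − (-127) = -3125.
t = -3125/625 = -5, so the foot is P_0 − t·n = (-139, -42, -12) − (-5)·(24, 0, -7) = (-19, -42, -47).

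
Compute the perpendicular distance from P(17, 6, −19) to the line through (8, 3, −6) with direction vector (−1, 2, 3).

Direction vector d = (−1, 2, 3).
AP = (9, 3, −13); AP·d = -42, |AP|² = 259, |d|² = 14.
distance² = |AP|² − (AP·d)²/|d|² = 259 − 1764/14 = 133, so the distance is √133.

√133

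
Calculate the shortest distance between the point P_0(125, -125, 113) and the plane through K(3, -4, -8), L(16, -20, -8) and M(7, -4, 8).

KL = (13, -16, 0) and KM = (4, 0, 16), so a normal is n = KL × KM = (-256, -208, 64).
Then n·(125, -125, 113) - (-448) = 1680.
|n| = √(65536 + 43264 + 4096) = 336, so the distance is |1680|/336 = 5.

5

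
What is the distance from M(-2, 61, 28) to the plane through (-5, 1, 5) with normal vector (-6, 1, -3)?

The plane has equation n·(r − (-5, 1, 5)) = 0, i.e. n·r = 16.
d = |(-6)·(-2) + 1·61 + (-3)·28 − 16| / √(36 + 1 + 9) = |-27| / √46 = 27/√46.

27√46/46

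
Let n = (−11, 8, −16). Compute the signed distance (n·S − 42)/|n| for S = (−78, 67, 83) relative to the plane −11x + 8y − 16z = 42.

n·S − 42 = 24.
|n| = 21, so the signed distance is 24/21 = 8/7.

8/7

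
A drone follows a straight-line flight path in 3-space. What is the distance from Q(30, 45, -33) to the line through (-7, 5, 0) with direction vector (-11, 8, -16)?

Direction vector d = (-11, 8, -16).
AP = (37, 40, -33), and AP × d = (-376, 955, 736).
|AP × d|² = 1595097 and |d|² = 441, so the distance is √(1595097/441) = √3617.

√3617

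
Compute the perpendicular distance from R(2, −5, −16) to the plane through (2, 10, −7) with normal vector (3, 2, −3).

The plane has equation n·(r − (2, 10, −7)) = 0, i.e. n·r = 47.
n = (3, 2, −3); n·P − 47 = -3; |n| = √22; distance = 3/√22 = 3√22/22.

3/√22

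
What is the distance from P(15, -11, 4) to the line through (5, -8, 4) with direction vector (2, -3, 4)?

4√5

Direction vector d = (2, -3, 4).
AP = (10, -3, 0), and AP × d = (-12, -40, -24).
|AP × d|² = 2320 and |d|² = 29, so the distance is √(2320/29) = √80 = 4√5.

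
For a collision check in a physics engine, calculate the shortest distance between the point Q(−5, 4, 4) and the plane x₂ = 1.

3

Normal vector n = (0, 1, 0), and n·(−5, 4, 4) − 1 = 3.
|n| = √(0 + 1 + 0) = 1, so the distance is |3|/1 = 3.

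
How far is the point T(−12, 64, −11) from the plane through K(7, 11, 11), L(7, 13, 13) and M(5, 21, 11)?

KL = (0, 2, 2) and KM = (−2, 10, 0), so a normal is n = KL × KM = (−20, −4, 4).
Then n·(−12, 64, −11) − (−140) = 80.
|n| = √(400 + 16 + 16) = 12√3, so the distance is |80|/(12√3) = 20√3/9.

20√3/9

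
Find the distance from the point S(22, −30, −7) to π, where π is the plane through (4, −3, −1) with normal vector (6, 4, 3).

18/√61

The plane has equation n·(r − (4, −3, −1)) = 0, i.e. n·r = 9.
Then n·(22, −30, −7) − 9 = −18.
|n| = √(36 + 16 + 9) = √61, so the distance is |-18|/√61 = 18/√61.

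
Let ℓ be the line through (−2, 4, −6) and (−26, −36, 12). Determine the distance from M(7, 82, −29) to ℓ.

A direction vector is d = (−24, −40, 18).
AP = (9, 78, −23); AP·d = -3750, |AP|² = 6694, |d|² = 2500.
distance² = |AP|² − (AP·d)²/|d|² = 6694 − 14062500/2500 = 1069, so the distance is √1069.

√1069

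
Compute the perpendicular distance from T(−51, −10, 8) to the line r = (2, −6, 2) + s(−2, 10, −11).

Direction vector d = (−2, 10, −11).
AP = (−53, −4, 6); AP·d = 0, |AP|² = 2861, |d|² = 225.
distance² = |AP|² − (AP·d)²/|d|² = 2861 − 0/225 = 2861, so the distance is √2861.

√2861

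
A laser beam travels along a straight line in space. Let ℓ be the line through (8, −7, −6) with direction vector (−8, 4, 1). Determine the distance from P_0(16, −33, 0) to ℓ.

2√113

Direction vector d = (−8, 4, 1).
AP = (8, −26, 6); AP·d = -162, |AP|² = 776, |d|² = 81.
distance² = |AP|² − (AP·d)²/|d|² = 776 − 26244/81 = 452, so the distance is 2√113.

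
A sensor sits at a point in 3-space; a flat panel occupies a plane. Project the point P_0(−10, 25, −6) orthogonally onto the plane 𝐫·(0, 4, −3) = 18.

n = (0, 4, −3), |n|² = 25, and n·P_0 − 18 = 100.
t = 100/25 = 4, so the foot is P_0 − t·n = (−10, 25, −6) − 4·(0, 4, −3) = (−10, 9, 6).

(-10, 9, 6)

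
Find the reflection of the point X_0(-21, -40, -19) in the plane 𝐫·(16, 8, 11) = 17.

n = (16, 8, 11), |n|² = 441, n·X_0 − 17 = -882, so t = -882/441 = -2.
Foot F = X_0 − (-2)·n = (11, -24, 3); the reflection is 2F − X_0 = (43, -8, 25).

(43, -8, 25)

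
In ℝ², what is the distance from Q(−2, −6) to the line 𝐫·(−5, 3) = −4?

d = |(-5)·(-2) + 3·(-6) − (-4)| / √(25 + 9) = |-4|/√34 = 2√34/17.

2√34/17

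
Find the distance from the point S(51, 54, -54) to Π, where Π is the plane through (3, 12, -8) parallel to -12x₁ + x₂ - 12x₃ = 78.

Parallel planes share the normal n = (-12, 1, -12); since (3, 12, -8) lies on the plane, its equation is -12x₁ + x₂ - 12x₃ = 72.
d = |(-12)·51 + 1·54 + (-12)·(-54) − 72| / √(144 + 1 + 144) = |18| / 17 = 18/17.

18/17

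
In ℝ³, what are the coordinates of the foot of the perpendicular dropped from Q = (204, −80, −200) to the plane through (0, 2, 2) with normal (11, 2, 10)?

(3016/15, -1208/15, -608/3)

The perpendicular from Q has direction n = (11, 2, 10): r = (204, −80, −200) + λ(11, 2, 10).
Substitute into the plane: n·(Q + λn) = 24 gives 84 + 225λ = 24, so λ = -4/15.
Foot = (204, −80, −200) + (-4/15)·(11, 2, 10) = (3016/15, −1208/15, −608/3).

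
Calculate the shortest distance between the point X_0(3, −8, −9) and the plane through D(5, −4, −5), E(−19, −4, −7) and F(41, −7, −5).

DE = (−24, 0, −2) and DF = (36, −3, 0), so a normal is n = DE × DF = (−6, −72, 72).
Then n·(3, −8, −9) − (−102) = 12.
|n| = √(36 + 5184 + 5184) = 102, so the distance is |12|/102 = 2/17.

2/17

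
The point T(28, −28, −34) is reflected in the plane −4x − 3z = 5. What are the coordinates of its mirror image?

(116/5, -28, -188/5)

n = (−4, 0, −3), |n|² = 25, n·T − 5 = -15, so t = -15/25 = -3/5.
Foot F = T − (-3/5)·n = (128/5, −28, −179/5); the reflection is 2F − T = (116/5, −28, −188/5).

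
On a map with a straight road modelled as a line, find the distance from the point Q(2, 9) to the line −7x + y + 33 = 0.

d = |(-7)·2 + 1·9 − (-33)| / √(49 + 1) = |28|/(5√2) = 14√2/5.

14√2/5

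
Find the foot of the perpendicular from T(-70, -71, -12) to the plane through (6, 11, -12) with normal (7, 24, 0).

n = (7, 24, 0), |n|² = 625, and n·T − 306 = -2500.
t = -2500/625 = -4, so the foot is T − t·n = (-70, -71, -12) − (-4)·(7, 24, 0) = (-42, 25, -12).

(-42, 25, -12)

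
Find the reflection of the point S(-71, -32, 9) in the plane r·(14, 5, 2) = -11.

With n = (14, 5, 2), the signed offset is (n·S − (-11))/|n|² = -1125/225 = -5.
S' = S − 2t·n = (-71, -32, 9) − (-10)·(14, 5, 2) = (69, 18, 29).

(69, 18, 29)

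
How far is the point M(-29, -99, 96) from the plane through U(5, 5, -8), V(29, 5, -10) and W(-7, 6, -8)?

2

UV = (24, 0, -2) and UW = (-12, 1, 0), so a normal is n = UV × UW = (2, 24, 24).
n = (2, 24, 24); n·P − (-62) = -68; |n| = 34; distance = 68/34 = 2.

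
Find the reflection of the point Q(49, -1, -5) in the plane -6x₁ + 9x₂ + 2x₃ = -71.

(25, 35, 3)

n = (-6, 9, 2), |n|² = 121, n·Q − (-71) = -242, so t = -242/121 = -2.
Foot F = Q − (-2)·n = (37, 17, -1); the reflection is 2F − Q = (25, 35, 3).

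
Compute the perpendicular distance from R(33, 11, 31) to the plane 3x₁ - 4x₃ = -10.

Normal vector n = (3, 0, -4), and n·(33, 11, 31) - (-10) = -15.
|n| = √(9 + 0 + 16) = 5, so the distance is |-15|/5 = 3.

3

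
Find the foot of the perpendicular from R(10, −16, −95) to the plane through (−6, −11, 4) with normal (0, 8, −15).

(10, -56, -20)

The perpendicular from R has direction n = (0, 8, −15): r = (10, −16, −95) + μ(0, 8, −15).
Substitute into the plane: n·(R + μn) = -148 gives 1297 + 289μ = -148, so μ = -5.
Foot = (10, −16, −95) + (-5)·(0, 8, −15) = (10, −56, −20).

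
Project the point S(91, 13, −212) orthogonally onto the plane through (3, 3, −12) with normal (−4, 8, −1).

n = (−4, 8, −1), |n|² = 81, and n·S − 24 = -72.
t = -72/81 = -8/9, so the foot is S − t·n = (91, 13, −212) − (-8/9)·(−4, 8, −1) = (787/9, 181/9, −1916/9).

(787/9, 181/9, -1916/9)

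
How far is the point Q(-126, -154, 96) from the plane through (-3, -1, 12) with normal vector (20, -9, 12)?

The plane has equation n·(r − (-3, -1, 12)) = 0, i.e. n·r = 93.
Then n·(-126, -154, 96) - 93 = -75.
|n| = √(400 + 81 + 144) = 25, so the distance is |-75|/25 = 3.

3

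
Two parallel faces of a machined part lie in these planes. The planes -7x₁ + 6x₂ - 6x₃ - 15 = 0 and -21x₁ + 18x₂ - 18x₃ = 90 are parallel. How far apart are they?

Divide the second equation by 3 to match normals: -7x₁ + 6x₂ - 6x₃ = 30.
With common normal n = (-7, 6, -6) (|n| = 11), the distance is |15 − 30|/|n| = 15/11.

15/11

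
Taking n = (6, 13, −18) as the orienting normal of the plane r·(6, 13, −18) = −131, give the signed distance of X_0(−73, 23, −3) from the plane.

n·X_0 − (-131) = 46.
|n| = 23, so the signed distance is 46/23 = 2.

2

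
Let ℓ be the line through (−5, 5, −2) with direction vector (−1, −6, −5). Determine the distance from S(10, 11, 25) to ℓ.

12√3

Direction vector d = (−1, −6, −5).
AP = (15, 6, 27); AP·d = -186, |AP|² = 990, |d|² = 62.
distance² = |AP|² − (AP·d)²/|d|² = 990 − 34596/62 = 432, so the distance is 12√3.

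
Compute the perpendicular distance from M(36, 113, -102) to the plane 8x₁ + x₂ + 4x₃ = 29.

4

d = |8·36 + 1·113 + 4·(-102) − 29| / √(64 + 1 + 16) = |-36| / 9 = 4.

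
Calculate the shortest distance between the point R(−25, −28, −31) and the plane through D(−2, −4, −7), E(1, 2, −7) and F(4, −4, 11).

18/7

DE = (3, 6, 0) and DF = (6, 0, 18), so a normal is n = DE × DF = (108, −54, −36).
n = (108, −54, −36); n·P − 252 = -324; |n| = 126; distance = 324/126 = 18/7.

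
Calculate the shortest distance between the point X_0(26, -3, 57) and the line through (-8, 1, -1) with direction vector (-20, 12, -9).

2√509

Direction vector d = (-20, 12, -9).
AP = (34, -4, 58); AP·d = -1250, |AP|² = 4536, |d|² = 625.
distance² = |AP|² − (AP·d)²/|d|² = 4536 − 1562500/625 = 2036, so the distance is 2√509.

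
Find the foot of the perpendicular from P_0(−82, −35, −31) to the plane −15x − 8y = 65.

(-7, 5, -31)

n = (−15, −8, 0), |n|² = 289, and n·P_0 − 65 = 1445.
t = 1445/289 = 5, so the foot is P_0 − t·n = (−82, −35, −31) − 5·(−15, −8, 0) = (−7, 5, −31).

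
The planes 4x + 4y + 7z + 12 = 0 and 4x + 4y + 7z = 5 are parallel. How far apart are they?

Both planes have normal n = (4, 4, 7), |n| = 9. Any point on the first plane is at distance |5 − (-12)|/|n| = 17/9 from the second.

17/9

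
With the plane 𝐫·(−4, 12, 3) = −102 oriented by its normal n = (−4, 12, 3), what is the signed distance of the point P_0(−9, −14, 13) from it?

n·P_0 − (-102) = 9.
|n| = 13, so the signed distance is 9/13.

9/13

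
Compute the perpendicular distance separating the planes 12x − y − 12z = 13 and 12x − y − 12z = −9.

Both planes have normal n = (12, −1, −12), |n| = 17. Any point on the first plane is at distance |(-9) − 13|/|n| = 22/17 from the second.

22/17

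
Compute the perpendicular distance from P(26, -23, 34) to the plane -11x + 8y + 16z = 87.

n = (-11, 8, 16); n·P − 87 = -13; |n| = 21; distance = 13/21.

13/21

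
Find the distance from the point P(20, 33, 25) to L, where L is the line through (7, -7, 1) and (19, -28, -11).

A direction vector is d = (12, -21, -12).
AP = (13, 40, 24), and AP × d = (24, 444, -753).
|AP × d|² = 764721 and |d|² = 729, so the distance is √(764721/729) = √1049.

√1049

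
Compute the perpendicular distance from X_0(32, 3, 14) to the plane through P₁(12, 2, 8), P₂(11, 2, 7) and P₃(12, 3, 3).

√3

P₁P₂ = (−1, 0, −1) and P₁P₃ = (0, 1, −5), so a normal is n = P₁P₂ × P₁P₃ = (1, −5, −1).
Then n·(32, 3, 14) − (−6) = 9.
|n| = √(1 + 25 + 1) = 3√3, so the distance is |9|/(3√3) = √3.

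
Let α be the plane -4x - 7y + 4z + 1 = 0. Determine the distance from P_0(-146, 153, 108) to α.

6

d = |(-4)·(-146) + (-7)·153 + 4·108 − (-1)| / √(16 + 49 + 16) = |-54| / 9 = 6.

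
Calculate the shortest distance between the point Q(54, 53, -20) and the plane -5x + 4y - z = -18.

20/√42

Normal vector n = (-5, 4, -1), and n·(54, 53, -20) - (-18) = -20.
|n| = √(25 + 16 + 1) = √42, so the distance is |-20|/√42 = 10√42/21.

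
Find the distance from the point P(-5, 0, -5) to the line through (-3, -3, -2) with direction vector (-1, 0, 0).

Direction vector d = (-1, 0, 0).
AP = (-2, 3, -3), and AP × d = (0, 3, 3).
|AP × d|² = 18 and |d|² = 1, so the distance is √18 = 3√2.

3√2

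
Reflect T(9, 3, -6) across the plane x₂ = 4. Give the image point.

(9, 5, -6)

With n = (0, 1, 0), the signed offset is (n·T − 4)/|n|² = -1/1 = -1.
T' = T − 2t·n = (9, 3, -6) − (-2)·(0, 1, 0) = (9, 5, -6).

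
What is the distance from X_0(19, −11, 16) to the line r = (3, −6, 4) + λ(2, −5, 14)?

Direction vector d = (2, −5, 14).
AP = (16, −5, 12); AP·d = 225, |AP|² = 425, |d|² = 225.
distance² = |AP|² − (AP·d)²/|d|² = 425 − 50625/225 = 200, so the distance is 10√2.

10√2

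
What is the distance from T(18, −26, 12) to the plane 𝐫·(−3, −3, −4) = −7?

17/√34

d = |(-3)·18 + (-3)·(-26) + (-4)·12 − (-7)| / √(9 + 9 + 16) = |-17| / √34 = 17/√34.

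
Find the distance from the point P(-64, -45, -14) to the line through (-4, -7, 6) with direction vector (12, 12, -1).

2√205

Direction vector d = (12, 12, -1).
AP = (-60, -38, -20), and AP × d = (278, -300, -264).
|AP × d|² = 236980 and |d|² = 289, so the distance is √(236980/289) = √820 = 2√205.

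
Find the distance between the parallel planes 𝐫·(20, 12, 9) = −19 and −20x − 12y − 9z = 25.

Divide the second equation by -1 to match normals: 20x + 12y + 9z = -25.
With common normal n = (20, 12, 9) (|n| = 25), the distance is |(-19) − (-25)|/|n| = 6/25.

6/25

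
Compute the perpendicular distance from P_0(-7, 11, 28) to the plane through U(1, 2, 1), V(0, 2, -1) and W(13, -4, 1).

7/√21

UV = (-1, 0, -2) and UW = (12, -6, 0), so a normal is n = UV × UW = (-12, -24, 6).
d = |(-12)·(-7) + (-24)·11 + 6·28 − (-54)| / √(144 + 576 + 36) = |42| / (6√21) = √21/3.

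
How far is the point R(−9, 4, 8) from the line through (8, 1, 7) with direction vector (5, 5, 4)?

√233

Direction vector d = (5, 5, 4).
AP = (−17, 3, 1), and AP × d = (7, 73, −100).
|AP × d|² = 15378 and |d|² = 66, so the distance is √(15378/66) = √233.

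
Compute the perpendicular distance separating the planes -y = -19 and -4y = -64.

3

Divide the second equation by 4 to match normals: -y = -16.
Both planes have normal n = (0, -1, 0), |n| = 1. Any point on the first plane is at distance |(-16) − (-19)|/|n| = 3/1 = 3 from the second.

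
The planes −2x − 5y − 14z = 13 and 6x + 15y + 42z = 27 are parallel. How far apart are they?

22/15

Divide the second equation by -3 to match normals: −2x − 5y − 14z = -9.
With common normal n = (−2, −5, −14) (|n| = 15), the distance is |13 − (-9)|/|n| = 22/15.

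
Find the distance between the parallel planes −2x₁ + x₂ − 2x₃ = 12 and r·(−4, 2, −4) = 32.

Divide the second equation by 2 to match normals: −2x₁ + x₂ − 2x₃ = 16.
Both planes have normal n = (−2, 1, −2), |n| = 3. Any point on the first plane is at distance |16 − 12|/|n| = 4/3 from the second.

4/3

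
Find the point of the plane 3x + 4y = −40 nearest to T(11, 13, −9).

The perpendicular from T has direction n = (3, 4, 0): r = (11, 13, −9) + μ(3, 4, 0).
Substitute into the plane: n·(T + μn) = -40 gives 85 + 25μ = -40, so μ = -5.
Foot = (11, 13, −9) + (-5)·(3, 4, 0) = (−4, −7, −9).

(-4, -7, -9)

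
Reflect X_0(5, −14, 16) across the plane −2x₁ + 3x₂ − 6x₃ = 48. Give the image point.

(-11, 10, -32)

n = (−2, 3, −6), |n|² = 49, n·X_0 − 48 = -196, so t = -196/49 = -4.
Foot F = X_0 − (-4)·n = (−3, −2, −8); the reflection is 2F − X_0 = (−11, 10, −32).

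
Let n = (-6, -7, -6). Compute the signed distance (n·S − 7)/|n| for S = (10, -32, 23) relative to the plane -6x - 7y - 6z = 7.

19/11

n·S − 7 = 19.
|n| = 11, so the signed distance is 19/11.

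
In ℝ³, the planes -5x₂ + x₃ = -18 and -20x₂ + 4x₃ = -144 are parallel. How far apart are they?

18/√26

Divide the second equation by 4 to match normals: -5x₂ + x₃ = -36.
With common normal n = (0, -5, 1) (|n| = √26), the distance is |(-18) − (-36)|/|n| = 18/√26.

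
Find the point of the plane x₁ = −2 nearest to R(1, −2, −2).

(-2, -2, -2)

The perpendicular from R has direction n = (1, 0, 0): r = (1, −2, −2) + t(1, 0, 0).
Substitute into the plane: n·(R + tn) = -2 gives 1 + 1t = -2, so t = -3.
Foot = (1, −2, −2) + (-3)·(1, 0, 0) = (−2, −2, −2).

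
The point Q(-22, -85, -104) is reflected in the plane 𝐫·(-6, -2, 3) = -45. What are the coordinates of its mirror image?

(-94/7, -575/7, -758/7)

With n = (-6, -2, 3), the signed offset is (n·Q − (-45))/|n|² = 35/49 = 5/7.
Q' = Q − 2t·n = (-22, -85, -104) − (10/7)·(-6, -2, 3) = (-94/7, -575/7, -758/7).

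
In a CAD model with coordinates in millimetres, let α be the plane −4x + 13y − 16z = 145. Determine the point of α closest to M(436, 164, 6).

n = (−4, 13, −16), |n|² = 441, and n·M − 145 = 147.
t = 147/441 = 1/3, so the foot is M − t·n = (436, 164, 6) − (1/3)·(−4, 13, −16) = (1312/3, 479/3, 34/3).

(1312/3, 479/3, 34/3)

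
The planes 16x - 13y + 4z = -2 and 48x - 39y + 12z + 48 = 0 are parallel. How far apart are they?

Divide the second equation by 3 to match normals: 16x - 13y + 4z = -16.
With common normal n = (16, -13, 4) (|n| = 21), the distance is |(-2) − (-16)|/|n| = 14/21 = 2/3.

2/3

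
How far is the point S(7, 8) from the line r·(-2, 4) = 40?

11√5/5

The normal to the line is n = (-2, 4) with |n| = 2√5.
|n·S − 40| = |18 − 40| = 22, so the distance is 22/(2√5) = 11/√5.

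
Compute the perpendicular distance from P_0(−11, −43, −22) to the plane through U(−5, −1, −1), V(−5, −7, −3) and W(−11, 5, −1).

UV = (0, −6, −2) and UW = (−6, 6, 0), so a normal is n = UV × UW = (12, 12, −36).
Then n·(−11, −43, −22) − (−36) = 180.
|n| = √(144 + 144 + 1296) = 12√11, so the distance is |180|/(12√11) = 15√11/11.

15/√11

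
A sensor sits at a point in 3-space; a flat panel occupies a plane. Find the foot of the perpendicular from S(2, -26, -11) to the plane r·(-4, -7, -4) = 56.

(10, -12, -3)

n = (-4, -7, -4), |n|² = 81, and n·S − 56 = 162.
t = 162/81 = 2, so the foot is S − t·n = (2, -26, -11) − 2·(-4, -7, -4) = (10, -12, -3).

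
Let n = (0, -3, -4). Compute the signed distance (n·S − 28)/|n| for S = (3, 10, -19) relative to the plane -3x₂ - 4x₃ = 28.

n·S − 28 = 18.
|n| = 5, so the signed distance is 18/5.

18/5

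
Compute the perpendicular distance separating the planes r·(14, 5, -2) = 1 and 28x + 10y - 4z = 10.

4/15

Divide the second equation by 2 to match normals: 14x + 5y - 2z = 5.
Both planes have normal n = (14, 5, -2), |n| = 15. Any point on the first plane is at distance |5 − 1|/|n| = 4/15 from the second.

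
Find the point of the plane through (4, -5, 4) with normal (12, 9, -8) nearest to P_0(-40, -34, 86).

(20, 11, 46)

n = (12, 9, -8), |n|² = 289, and n·P_0 − (-29) = -1445.
t = -1445/289 = -5, so the foot is P_0 − t·n = (-40, -34, 86) − (-5)·(12, 9, -8) = (20, 11, 46).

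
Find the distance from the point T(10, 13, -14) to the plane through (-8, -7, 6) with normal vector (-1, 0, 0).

The plane has equation n·(r − (-8, -7, 6)) = 0, i.e. n·r = 8.
d = |(-1)·10 − 8| / √(1 + 0 + 0) = |-18| / 1 = 18.

18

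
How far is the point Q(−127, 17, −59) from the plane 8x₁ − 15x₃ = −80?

Normal vector n = (8, 0, −15), and n·(−127, 17, −59) − (−80) = −51.
|n| = √(64 + 0 + 225) = 17, so the distance is |-51|/17 = 3.

3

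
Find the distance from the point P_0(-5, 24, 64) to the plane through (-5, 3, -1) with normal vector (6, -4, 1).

19√53/53

The plane has equation n·(r − (-5, 3, -1)) = 0, i.e. n·r = -43.
Then n·(-5, 24, 64) - (-43) = -19.
|n| = √(36 + 16 + 1) = √53, so the distance is |-19|/√53 = 19/√53.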